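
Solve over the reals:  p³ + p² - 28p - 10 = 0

Possible rational roots are divisors of -10. Testing p = 5 gives 0, so (p - 5) is a factor.
Divide: p³ + p² - 28p - 10 = (p - 5)(p² + 6p + 2).
Apply the quadratic formula to p² + 6p + 2 = 0: p = (-6 ± √28)/2, i.e. p ≈ -0.3542 or p ≈ -5.6458.

p = -5.6458 or p = -0.3542 or p = 5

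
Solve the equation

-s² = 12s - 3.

s = -12.245 or s = 0.245

Rearrange to standard form: -s² - 12s + 3 = 0.
Discriminant: (-12)² − 4·(-1)·3 = 156.
Quadratic formula: s = (12 ± √156) / (-2).
So s = -√(39) - 6 ≈ -12.245 or s = -6 + √(39) ≈ 0.245.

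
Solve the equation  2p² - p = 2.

p = -0.7808 or p = 1.2808

Rearrange to standard form: 2p² - p - 2 = 0.
Discriminant: (-1)² − 4·2·(-2) = 17.
Quadratic formula: p = (1 ± √17) / 4.
So p = 1/4 + √(17)/4 ≈ 1.2808 or p = 1/4 - √(17)/4 ≈ -0.7808.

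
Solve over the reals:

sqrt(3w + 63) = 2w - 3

Square both sides: 3w + 63 = (2w - 3)^2.
Expand and rearrange: 4w^2 - 15w - 54 = 0.
Solving gives w = 6 or w = -2.25.
Check each candidate in the original equation:
  w = 6: sqrt(81) = 9, while 2w - 3 = 9 — valid.
  w = -2.25: sqrt(56.25) = 7.5, while 2w - 3 = -7.5 — extraneous.

w = 6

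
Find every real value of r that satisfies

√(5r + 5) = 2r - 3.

Square both sides: 5r + 5 = (2r - 3)².
Expand and rearrange: 4r² - 17r + 4 = 0.
Solving gives r = 4 or r = 0.25.
Check each candidate in the original equation:
  r = 4: √(25) = 5, while 2r - 3 = 5 — valid.
  r = 0.25: √(6.25) = 2.5, while 2r - 3 = -2.5 — extraneous.

r = 4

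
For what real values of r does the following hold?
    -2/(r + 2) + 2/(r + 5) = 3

r = -4 or r = -3

Multiply both sides by (r + 2)(r + 5):
-2(r + 5) + 2(r + 2) = 3(r + 2)(r + 5).
Expand and collect terms: 3r^2 + 21r + 36 = 0.
Factor or apply the quadratic formula: r = -3 or r = -4.
Neither value makes a denominator zero (r != -2, r != -5), so both are valid.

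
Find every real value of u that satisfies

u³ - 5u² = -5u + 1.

Rearrange: u³ - 5u² + 5u - 1 = 0.
Possible rational roots are divisors of -1. Testing u = 1 gives 0, so (u - 1) is a factor.
Divide: u³ - 5u² + 5u - 1 = (u - 1)(u² - 4u + 1).
Apply the quadratic formula to u² - 4u + 1 = 0: u = (4 ± √12)/2, i.e. u ≈ 3.7321 or u ≈ 0.2679.

u = 0.2679 or u = 1 or u = 3.7321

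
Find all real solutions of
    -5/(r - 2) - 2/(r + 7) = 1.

r = -10.3589 or r = -1.6411

Multiply both sides by (r - 2)(r + 7):
-5(r + 7) - 2(r - 2) = (r - 2)(r + 7).
Expand and collect terms: r² + 12r + 17 = 0.
By the quadratic formula, r = (-12 ± √76) / 2, so r ≈ -1.6411 or r ≈ -10.3589.
Neither value makes a denominator zero (r ≠ 2, r ≠ -7), so both are valid.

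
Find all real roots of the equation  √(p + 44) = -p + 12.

p = 5

Square both sides: p + 44 = (-p + 12)².
Expand and rearrange: p² - 25p + 100 = 0.
Solving gives p = 20 or p = 5.
Check each candidate in the original equation:
  p = 20: √(64) = 8, while -p + 12 = -8 — extraneous.
  p = 5: √(49) = 7, while -p + 12 = 7 — valid.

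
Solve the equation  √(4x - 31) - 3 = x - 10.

Isolate the radical: √(4x - 31) = x - 7.
Square both sides: 4x - 31 = (x - 7)².
Expand and rearrange: x² - 18x + 80 = 0.
Solving gives x = 10 or x = 8.
Check each candidate in the original equation:
  x = 10: √(9) = 3, while x - 7 = 3 — valid.
  x = 8: √(1) = 1, while x - 7 = 1 — valid.

x = 8 or x = 10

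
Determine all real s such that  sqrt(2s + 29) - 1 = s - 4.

Isolate the radical: sqrt(2s + 29) = s - 3.
Square both sides: 2s + 29 = (s - 3)^2.
Expand and rearrange: s^2 - 8s - 20 = 0.
Solving gives s = 10 or s = -2.
Check each candidate in the original equation:
  s = 10: sqrt(49) = 7, while s - 3 = 7 — valid.
  s = -2: sqrt(25) = 5, while s - 3 = -5 — extraneous.

s = 10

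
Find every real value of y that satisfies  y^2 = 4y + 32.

Bring every term to one side: y^2 - 4y - 32 = 0.
Factor: (y - 8)(y + 4) = 0.
So y = 8 or y = -4.

y = -4 or y = 8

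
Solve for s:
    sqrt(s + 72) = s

s = 9

Square both sides: s + 72 = (s)^2.
Expand and rearrange: s^2 - s - 72 = 0.
Solving gives s = 9 or s = -8.
Check each candidate in the original equation:
  s = 9: sqrt(81) = 9, while s = 9 — valid.
  s = -8: sqrt(64) = 8, while s = -8 — extraneous.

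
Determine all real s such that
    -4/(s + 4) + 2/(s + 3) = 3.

Multiply both sides by (s + 4)(s + 3):
-4(s + 3) + 2(s + 4) = 3(s + 4)(s + 3).
Expand and collect terms: 3s² + 23s + 40 = 0.
Factor or apply the quadratic formula: s = -2.6667 or s = -5.
Neither value makes a denominator zero (s ≠ -4, s ≠ -3), so both are valid.

s = -5 or s = -2.6667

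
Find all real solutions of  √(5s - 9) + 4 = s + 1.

s = 9

Isolate the radical: √(5s - 9) = s - 3.
Square both sides: 5s - 9 = (s - 3)².
Expand and rearrange: s² - 11s + 18 = 0.
Solving gives s = 9 or s = 2.
Check each candidate in the original equation:
  s = 9: √(36) = 6, while s - 3 = 6 — valid.
  s = 2: √(1) = 1, while s - 3 = -1 — extraneous.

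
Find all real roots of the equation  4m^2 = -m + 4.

m = -1.1328 or m = 0.8828

Rearrange to standard form: 4m^2 + m - 4 = 0.
Discriminant: (1)^2 - 4*4*(-4) = 65.
Quadratic formula: m = (-1 +/- sqrt(65)) / 8.
So m = -1/8 + sqrt(65)/8 ~= 0.8828 or m = -sqrt(65)/8 - 1/8 ~= -1.1328.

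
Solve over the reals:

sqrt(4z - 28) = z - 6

z = 8

Square both sides: 4z - 28 = (z - 6)^2.
Expand and rearrange: z^2 - 16z + 64 = 0.
This gives the repeated root z = 8.
Check in the original equation:
  z = 8: sqrt(4) = 2, while z - 6 = 2 — valid.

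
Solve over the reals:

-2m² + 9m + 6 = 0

Discriminant: (9)² − 4·(-2)·6 = 129.
Quadratic formula: m = (-9 ± √129) / (-4).
So m = 9/4 - √(129)/4 ≈ -0.5895 or m = 9/4 + √(129)/4 ≈ 5.0895.

m = -0.5895 or m = 5.0895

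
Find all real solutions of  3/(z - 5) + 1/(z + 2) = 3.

z = -1.7099 or z = 6.0432

Multiply both sides by (z - 5)(z + 2):
3(z + 2) + (z - 5) = 3(z - 5)(z + 2).
Expand and collect terms: 3z² - 13z - 31 = 0.
By the quadratic formula, z = (13 ± √541) / 6, so z ≈ 6.0432 or z ≈ -1.7099.
Neither value makes a denominator zero (z ≠ 5, z ≠ -2), so both are valid.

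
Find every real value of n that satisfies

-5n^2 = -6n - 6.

n = -0.649 or n = 1.849

Rearrange to standard form: -5n^2 + 6n + 6 = 0.
Discriminant: (6)^2 - 4*(-5)*6 = 156.
Quadratic formula: n = (-6 +/- sqrt(156)) / (-10).
So n = 3/5 - sqrt(39)/5 ~= -0.649 or n = 3/5 + sqrt(39)/5 ~= 1.849.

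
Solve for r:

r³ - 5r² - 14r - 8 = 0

r = -1.1231 or r = -1 or r = 7.1231

Possible rational roots are divisors of -8. Testing r = -1 gives 0, so (r + 1) is a factor.
Divide: r³ - 5r² - 14r - 8 = (r + 1)(r² - 6r - 8).
Apply the quadratic formula to r² - 6r - 8 = 0: r = (6 ± √68)/2, i.e. r ≈ 7.1231 or r ≈ -1.1231.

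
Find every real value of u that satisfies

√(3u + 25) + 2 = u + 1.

Isolate the radical: √(3u + 25) = u - 1.
Square both sides: 3u + 25 = (u - 1)².
Expand and rearrange: u² - 5u - 24 = 0.
Solving gives u = 8 or u = -3.
Check each candidate in the original equation:
  u = 8: √(49) = 7, while u - 1 = 7 — valid.
  u = -3: √(16) = 4, while u - 1 = -4 — extraneous.

u = 8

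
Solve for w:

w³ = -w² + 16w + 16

Rearrange: w³ + w² - 16w - 16 = 0.
Possible rational roots are divisors of -16. Testing w = -4 gives 0, so (w + 4) is a factor.
Divide: w³ + w² - 16w - 16 = (w + 4)(w² - 3w - 4).
Factor the quadratic: w = 4 or w = -1.

w = -4 or w = -1 or w = 4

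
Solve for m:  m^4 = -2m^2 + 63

Let u = m^2. The equation becomes u^2 + 2u - 63 = 0.
Factor: (u - 7)(u + 9) = 0, so u = 7 or u = -9.
m^2 = 7 gives m = +/-sqrt(7) ~= +/-2.6458.
m^2 = -9 < 0 has no real solution.

m = -2.6458 or m = 2.6458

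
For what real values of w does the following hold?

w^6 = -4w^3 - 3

w = -1.4422 or w = -1

Let u = w^3. The equation becomes u^2 + 4u + 3 = 0.
Factor: (u + 3)(u + 1) = 0, so u = -3 or u = -1.
w^3 = -3 gives w = -(3)^(1/3) ~= -1.4422.
w^3 = -1 gives w = -1.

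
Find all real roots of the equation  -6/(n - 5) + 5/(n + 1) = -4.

Multiply both sides by (n - 5)(n + 1):
-6(n + 1) + 5(n - 5) = -4(n - 5)(n + 1).
Expand and collect terms: -4n^2 + 17n + 51 = 0.
By the quadratic formula, n = (-17 +/- sqrt(1105)) / -8, so n ~= -2.0302 or n ~= 6.2802.
Neither value makes a denominator zero (n != 5, n != -1), so both are valid.

n = -2.0302 or n = 6.2802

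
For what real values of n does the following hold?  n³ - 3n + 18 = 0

Possible rational roots are divisors of 18. Testing n = -3 gives 0, so (n + 3) is a factor.
Divide: n³ - 3n + 18 = (n + 3)(n² - 3n + 6).
The quadratic n² - 3n + 6 has discriminant -15 < 0, so no further real roots.

n = -3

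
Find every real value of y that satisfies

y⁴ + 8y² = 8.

y = -0.9481 or y = 0.9481

Let u = y². The equation becomes u² + 8u - 8 = 0.
By the quadratic formula, u = -4 + 2·√(6) or u = -2·√(6) - 4.
y² = -4 + 2·√(6) gives y = ±√(-4 + 2·√(6)) ≈ ±0.9481.
y² = -2·√(6) - 4 < 0 has no real solution.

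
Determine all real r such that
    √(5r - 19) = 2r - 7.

r = 4 or r = 4.25

Square both sides: 5r - 19 = (2r - 7)².
Expand and rearrange: 4r² - 33r + 68 = 0.
Solving gives r = 4.25 or r = 4.
Check each candidate in the original equation:
  r = 4.25: √(2.25) = 1.5, while 2r - 7 = 1.5 — valid.
  r = 4: √(1) = 1, while 2r - 7 = 1 — valid.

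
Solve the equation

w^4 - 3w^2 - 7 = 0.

Let u = w^2. The equation becomes u^2 - 3u - 7 = 0.
By the quadratic formula, u = 3/2 + sqrt(37)/2 or u = 3/2 - sqrt(37)/2.
w^2 = 3/2 + sqrt(37)/2 gives w = +/-sqrt(3/2 + sqrt(37)/2) ~= +/-2.1311.
w^2 = 3/2 - sqrt(37)/2 < 0 has no real solution.

w = -2.1311 or w = 2.1311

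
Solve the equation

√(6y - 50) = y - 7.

Square both sides: 6y - 50 = (y - 7)².
Expand and rearrange: y² - 20y + 99 = 0.
Solving gives y = 11 or y = 9.
Check each candidate in the original equation:
  y = 11: √(16) = 4, while y - 7 = 4 — valid.
  y = 9: √(4) = 2, while y - 7 = 2 — valid.

y = 9 or y = 11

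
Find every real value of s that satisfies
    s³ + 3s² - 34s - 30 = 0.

Possible rational roots are divisors of -30. Testing s = 5 gives 0, so (s - 5) is a factor.
Divide: s³ + 3s² - 34s - 30 = (s - 5)(s² + 8s + 6).
Apply the quadratic formula to s² + 8s + 6 = 0: s = (-8 ± √40)/2, i.e. s ≈ -0.8377 or s ≈ -7.1623.

s = -7.1623 or s = -0.8377 or s = 5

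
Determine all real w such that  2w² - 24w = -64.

Bring every term to one side: 2w² - 24w + 64 = 0.
Factor: 2(w - 8)(w - 4) = 0.
So w = 8 or w = 4.

w = 4 or w = 8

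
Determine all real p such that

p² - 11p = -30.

p = 5 or p = 6

Bring every term to one side: p² - 11p + 30 = 0.
Factor: (p - 5)(p - 6) = 0.
So p = 5 or p = 6.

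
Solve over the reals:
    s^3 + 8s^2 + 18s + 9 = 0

s = -4.3028 or s = -3 or s = -0.6972

Possible rational roots are divisors of 9. Testing s = -3 gives 0, so (s + 3) is a factor.
Divide: s^3 + 8s^2 + 18s + 9 = (s + 3)(s^2 + 5s + 3).
Apply the quadratic formula to s^2 + 5s + 3 = 0: s = (-5 +/- sqrt(13))/2, i.e. s ~= -0.6972 or s ~= -4.3028.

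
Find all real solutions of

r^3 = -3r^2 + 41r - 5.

r = -8.1231 or r = 0.1231 or r = 5

Rearrange: r^3 + 3r^2 - 41r + 5 = 0.
Possible rational roots are divisors of 5. Testing r = 5 gives 0, so (r - 5) is a factor.
Divide: r^3 + 3r^2 - 41r + 5 = (r - 5)(r^2 + 8r - 1).
Apply the quadratic formula to r^2 + 8r - 1 = 0: r = (-8 +/- sqrt(68))/2, i.e. r ~= 0.1231 or r ~= -8.1231.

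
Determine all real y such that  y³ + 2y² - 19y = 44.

Rearrange: y³ + 2y² - 19y - 44 = 0.
Possible rational roots are divisors of -44. Testing y = -4 gives 0, so (y + 4) is a factor.
Divide: y³ + 2y² - 19y - 44 = (y + 4)(y² - 2y - 11).
Apply the quadratic formula to y² - 2y - 11 = 0: y = (2 ± √48)/2, i.e. y ≈ 4.4641 or y ≈ -2.4641.

y = -4 or y = -2.4641 or y = 4.4641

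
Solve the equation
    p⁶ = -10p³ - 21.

Let u = p³. The equation becomes u² + 10u + 21 = 0.
Factor: (u + 3)(u + 7) = 0, so u = -3 or u = -7.
p³ = -3 gives p = -∛(3) ≈ -1.4422.
p³ = -7 gives p = -∛(7) ≈ -1.9129.

p = -1.9129 or p = -1.4422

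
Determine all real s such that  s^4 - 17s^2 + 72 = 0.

Let u = s^2. The equation becomes u^2 - 17u + 72 = 0.
Factor: (u - 8)(u - 9) = 0, so u = 8 or u = 9.
s^2 = 8 gives s = +/-2*sqrt(2) ~= +/-2.8284.
s^2 = 9 gives s = +/-3.

s = -3 or s = -2.8284 or s = 2.8284 or s = 3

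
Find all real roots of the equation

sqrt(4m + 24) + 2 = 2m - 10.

Isolate the radical: sqrt(4m + 24) = 2m - 12.
Square both sides: 4m + 24 = (2m - 12)^2.
Expand and rearrange: 4m^2 - 52m + 120 = 0.
Solving gives m = 10 or m = 3.
Check each candidate in the original equation:
  m = 10: sqrt(64) = 8, while 2m - 12 = 8 — valid.
  m = 3: sqrt(36) = 6, while 2m - 12 = -6 — extraneous.

m = 10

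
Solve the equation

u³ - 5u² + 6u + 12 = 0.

u = -1

Possible rational roots are divisors of 12. Testing u = -1 gives 0, so (u + 1) is a factor.
Divide: u³ - 5u² + 6u + 12 = (u + 1)(u² - 6u + 12).
The quadratic u² - 6u + 12 has discriminant -12 < 0, so no further real roots.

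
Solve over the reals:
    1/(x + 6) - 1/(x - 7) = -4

Multiply both sides by (x + 6)(x - 7):
(x - 7) - (x + 6) = -4(x + 6)(x - 7).
Expand and collect terms: -4x^2 + 4x + 181 = 0.
By the quadratic formula, x = (-4 +/- sqrt(2912)) / -8, so x ~= -6.2454 or x ~= 7.2454.
Neither value makes a denominator zero (x != -6, x != 7), so both are valid.

x = -6.2454 or x = 7.2454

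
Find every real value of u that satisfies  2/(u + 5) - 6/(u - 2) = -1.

u = -6.1521 or u = 7.1521

Multiply both sides by (u + 5)(u - 2):
2(u - 2) - 6(u + 5) = -(u + 5)(u - 2).
Expand and collect terms: -u² + u + 44 = 0.
By the quadratic formula, u = (-1 ± √177) / -2, so u ≈ -6.1521 or u ≈ 7.1521.
Neither value makes a denominator zero (u ≠ -5, u ≠ 2), so both are valid.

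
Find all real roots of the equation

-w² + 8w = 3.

Rearrange to standard form: -w² + 8w - 3 = 0.
Discriminant: (8)² − 4·(-1)·(-3) = 52.
Quadratic formula: w = (-8 ± √52) / (-2).
So w = 4 - √(13) ≈ 0.3944 or w = √(13) + 4 ≈ 7.6056.

w = 0.3944 or w = 7.6056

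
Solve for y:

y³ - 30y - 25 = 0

Possible rational roots are divisors of -25. Testing y = -5 gives 0, so (y + 5) is a factor.
Divide: y³ - 30y - 25 = (y + 5)(y² - 5y - 5).
Apply the quadratic formula to y² - 5y - 5 = 0: y = (5 ± √45)/2, i.e. y ≈ 5.8541 or y ≈ -0.8541.

y = -5 or y = -0.8541 or y = 5.8541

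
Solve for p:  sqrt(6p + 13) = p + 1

Square both sides: 6p + 13 = (p + 1)^2.
Expand and rearrange: p^2 - 4p - 12 = 0.
Solving gives p = 6 or p = -2.
Check each candidate in the original equation:
  p = 6: sqrt(49) = 7, while p + 1 = 7 — valid.
  p = -2: sqrt(1) = 1, while p + 1 = -1 — extraneous.

p = 6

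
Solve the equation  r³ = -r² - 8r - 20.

Rearrange: r³ + r² + 8r + 20 = 0.
Possible rational roots are divisors of 20. Testing r = -2 gives 0, so (r + 2) is a factor.
Divide: r³ + r² + 8r + 20 = (r + 2)(r² - r + 10).
The quadratic r² - r + 10 has discriminant -39 < 0, so no further real roots.

r = -2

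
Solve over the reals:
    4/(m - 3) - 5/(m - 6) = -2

m = 1.7396 or m = 7.7604

Multiply both sides by (m - 3)(m - 6):
4(m - 6) - 5(m - 3) = -2(m - 3)(m - 6).
Expand and collect terms: -2m^2 + 19m - 27 = 0.
By the quadratic formula, m = (-19 +/- sqrt(145)) / -4, so m ~= 1.7396 or m ~= 7.7604.
Neither value makes a denominator zero (m != 3, m != 6), so both are valid.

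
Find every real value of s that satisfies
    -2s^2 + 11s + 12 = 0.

s = -0.9327 or s = 6.4327

Discriminant: (11)^2 - 4*(-2)*12 = 217.
Quadratic formula: s = (-11 +/- sqrt(217)) / (-4).
So s = 11/4 - sqrt(217)/4 ~= -0.9327 or s = 11/4 + sqrt(217)/4 ~= 6.4327.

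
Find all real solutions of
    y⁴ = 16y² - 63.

y = -3 or y = -2.6458 or y = 2.6458 or y = 3

Let u = y². The equation becomes u² - 16u + 63 = 0.
Factor: (u - 7)(u - 9) = 0, so u = 7 or u = 9.
y² = 7 gives y = ±√(7) ≈ ±2.6458.
y² = 9 gives y = ±3.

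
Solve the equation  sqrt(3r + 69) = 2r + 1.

Square both sides: 3r + 69 = (2r + 1)^2.
Expand and rearrange: 4r^2 + r - 68 = 0.
Solving gives r = 4 or r = -4.25.
Check each candidate in the original equation:
  r = 4: sqrt(81) = 9, while 2r + 1 = 9 — valid.
  r = -4.25: sqrt(56.25) = 7.5, while 2r + 1 = -7.5 — extraneous.

r = 4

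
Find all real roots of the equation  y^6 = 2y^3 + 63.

Let u = y^3. The equation becomes u^2 - 2u - 63 = 0.
Factor: (u - 9)(u + 7) = 0, so u = 9 or u = -7.
y^3 = 9 gives y = (9)^(1/3) ~= 2.0801.
y^3 = -7 gives y = -(7)^(1/3) ~= -1.9129.

y = -1.9129 or y = 2.0801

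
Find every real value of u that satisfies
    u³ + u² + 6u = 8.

Rearrange: u³ + u² + 6u - 8 = 0.
Possible rational roots are divisors of -8. Testing u = 1 gives 0, so (u - 1) is a factor.
Divide: u³ + u² + 6u - 8 = (u - 1)(u² + 2u + 8).
The quadratic u² + 2u + 8 has discriminant -28 < 0, so no further real roots.

u = 1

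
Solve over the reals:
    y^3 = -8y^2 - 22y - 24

Rearrange: y^3 + 8y^2 + 22y + 24 = 0.
Possible rational roots are divisors of 24. Testing y = -4 gives 0, so (y + 4) is a factor.
Divide: y^3 + 8y^2 + 22y + 24 = (y + 4)(y^2 + 4y + 6).
The quadratic y^2 + 4y + 6 has discriminant -8 < 0, so no further real roots.

y = -4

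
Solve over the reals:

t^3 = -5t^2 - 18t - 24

t = -2

Rearrange: t^3 + 5t^2 + 18t + 24 = 0.
Possible rational roots are divisors of 24. Testing t = -2 gives 0, so (t + 2) is a factor.
Divide: t^3 + 5t^2 + 18t + 24 = (t + 2)(t^2 + 3t + 12).
The quadratic t^2 + 3t + 12 has discriminant -39 < 0, so no further real roots.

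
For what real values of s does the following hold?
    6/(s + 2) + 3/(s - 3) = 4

s = -0.75 or s = 4

Multiply both sides by (s + 2)(s - 3):
6(s - 3) + 3(s + 2) = 4(s + 2)(s - 3).
Expand and collect terms: 4s² - 13s - 12 = 0.
Factor or apply the quadratic formula: s = 4 or s = -0.75.
Neither value makes a denominator zero (s ≠ -2, s ≠ 3), so both are valid.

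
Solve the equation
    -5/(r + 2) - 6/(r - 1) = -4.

Multiply both sides by (r + 2)(r - 1):
-5(r - 1) - 6(r + 2) = -4(r + 2)(r - 1).
Expand and collect terms: -4r^2 + 7r + 15 = 0.
Factor or apply the quadratic formula: r = -1.25 or r = 3.
Neither value makes a denominator zero (r != -2, r != 1), so both are valid.

r = -1.25 or r = 3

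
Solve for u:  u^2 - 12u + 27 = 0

Factor: (u - 9)(u - 3) = 0.
So u = 9 or u = 3.

u = 3 or u = 9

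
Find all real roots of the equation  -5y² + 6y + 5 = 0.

y = -0.5662 or y = 1.7662

Discriminant: (6)² − 4·(-5)·5 = 136.
Quadratic formula: y = (-6 ± √136) / (-10).
So y = 3/5 - √(34)/5 ≈ -0.5662 or y = 3/5 + √(34)/5 ≈ 1.7662.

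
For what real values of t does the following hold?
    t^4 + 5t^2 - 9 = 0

Let u = t^2. The equation becomes u^2 + 5u - 9 = 0.
By the quadratic formula, u = -5/2 + sqrt(61)/2 or u = -sqrt(61)/2 - 5/2.
t^2 = -5/2 + sqrt(61)/2 gives t = +/-sqrt(-5/2 + sqrt(61)/2) ~= +/-1.1854.
t^2 = -sqrt(61)/2 - 5/2 < 0 has no real solution.

t = -1.1854 or t = 1.1854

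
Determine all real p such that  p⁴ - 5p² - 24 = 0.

Let u = p². The equation becomes u² - 5u - 24 = 0.
Factor: (u + 3)(u - 8) = 0, so u = -3 or u = 8.
p² = -3 < 0 has no real solution.
p² = 8 gives p = ±2·√(2) ≈ ±2.8284.

p = -2.8284 or p = 2.8284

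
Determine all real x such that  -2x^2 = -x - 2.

Rearrange to standard form: -2x^2 + x + 2 = 0.
Discriminant: (1)^2 - 4*(-2)*2 = 17.
Quadratic formula: x = (-1 +/- sqrt(17)) / (-4).
So x = 1/4 - sqrt(17)/4 ~= -0.7808 or x = 1/4 + sqrt(17)/4 ~= 1.2808.

x = -0.7808 or x = 1.2808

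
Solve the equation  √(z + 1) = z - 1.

Square both sides: z + 1 = (z - 1)².
Expand and rearrange: z² - 3z = 0.
Solving gives z = 3 or z = 0.
Check each candidate in the original equation:
  z = 3: √(4) = 2, while z - 1 = 2 — valid.
  z = 0: √(1) = 1, while z - 1 = -1 — extraneous.

z = 3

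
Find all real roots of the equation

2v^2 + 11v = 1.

Rearrange to standard form: 2v^2 + 11v - 1 = 0.
Discriminant: (11)^2 - 4*2*(-1) = 129.
Quadratic formula: v = (-11 +/- sqrt(129)) / 4.
So v = -11/4 + sqrt(129)/4 ~= 0.0895 or v = -sqrt(129)/4 - 11/4 ~= -5.5895.

v = -5.5895 or v = 0.0895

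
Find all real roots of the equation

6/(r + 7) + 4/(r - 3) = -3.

r = -9.2444 or r = 1.9111

Multiply both sides by (r + 7)(r - 3):
6(r - 3) + 4(r + 7) = -3(r + 7)(r - 3).
Expand and collect terms: -3r^2 - 22r + 53 = 0.
By the quadratic formula, r = (22 +/- sqrt(1120)) / -6, so r ~= -9.2444 or r ~= 1.9111.
Neither value makes a denominator zero (r != -7, r != 3), so both are valid.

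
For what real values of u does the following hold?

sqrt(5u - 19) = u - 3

Square both sides: 5u - 19 = (u - 3)^2.
Expand and rearrange: u^2 - 11u + 28 = 0.
Solving gives u = 7 or u = 4.
Check each candidate in the original equation:
  u = 7: sqrt(16) = 4, while u - 3 = 4 — valid.
  u = 4: sqrt(1) = 1, while u - 3 = 1 — valid.

u = 4 or u = 7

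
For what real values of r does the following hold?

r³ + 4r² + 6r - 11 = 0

Possible rational roots are divisors of -11. Testing r = 1 gives 0, so (r - 1) is a factor.
Divide: r³ + 4r² + 6r - 11 = (r - 1)(r² + 5r + 11).
The quadratic r² + 5r + 11 has discriminant -19 < 0, so no further real roots.

r = 1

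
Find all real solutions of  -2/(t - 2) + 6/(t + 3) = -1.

Multiply both sides by (t - 2)(t + 3):
-2(t + 3) + 6(t - 2) = -(t - 2)(t + 3).
Expand and collect terms: -t^2 - 5t + 24 = 0.
Factor or apply the quadratic formula: t = -8 or t = 3.
Neither value makes a denominator zero (t != 2, t != -3), so both are valid.

t = -8 or t = 3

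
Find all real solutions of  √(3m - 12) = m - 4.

Square both sides: 3m - 12 = (m - 4)².
Expand and rearrange: m² - 11m + 28 = 0.
Solving gives m = 7 or m = 4.
Check each candidate in the original equation:
  m = 7: √(9) = 3, while m - 4 = 3 — valid.
  m = 4: √(0) = 0, while m - 4 = 0 — valid.

m = 4 or m = 7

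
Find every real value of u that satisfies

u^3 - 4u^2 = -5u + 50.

u = 5

Rearrange: u^3 - 4u^2 + 5u - 50 = 0.
Possible rational roots are divisors of -50. Testing u = 5 gives 0, so (u - 5) is a factor.
Divide: u^3 - 4u^2 + 5u - 50 = (u - 5)(u^2 + u + 10).
The quadratic u^2 + u + 10 has discriminant -39 < 0, so no further real roots.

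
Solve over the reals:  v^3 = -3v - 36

v = -3

Rearrange: v^3 + 3v + 36 = 0.
Possible rational roots are divisors of 36. Testing v = -3 gives 0, so (v + 3) is a factor.
Divide: v^3 + 3v + 36 = (v + 3)(v^2 - 3v + 12).
The quadratic v^2 - 3v + 12 has discriminant -39 < 0, so no further real roots.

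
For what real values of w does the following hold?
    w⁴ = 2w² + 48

Let u = w². The equation becomes u² - 2u - 48 = 0.
Factor: (u - 8)(u + 6) = 0, so u = 8 or u = -6.
w² = 8 gives w = ±2·√(2) ≈ ±2.8284.
w² = -6 < 0 has no real solution.

w = -2.8284 or w = 2.8284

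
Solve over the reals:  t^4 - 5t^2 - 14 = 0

Let u = t^2. The equation becomes u^2 - 5u - 14 = 0.
Factor: (u + 2)(u - 7) = 0, so u = -2 or u = 7.
t^2 = -2 < 0 has no real solution.
t^2 = 7 gives t = +/-sqrt(7) ~= +/-2.6458.

t = -2.6458 or t = 2.6458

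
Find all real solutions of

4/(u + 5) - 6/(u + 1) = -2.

u = -6.2749 or u = 1.2749

Multiply both sides by (u + 5)(u + 1):
4(u + 1) - 6(u + 5) = -2(u + 5)(u + 1).
Expand and collect terms: -2u^2 - 10u + 16 = 0.
By the quadratic formula, u = (10 +/- sqrt(228)) / -4, so u ~= -6.2749 or u ~= 1.2749.
Neither value makes a denominator zero (u != -5, u != -1), so both are valid.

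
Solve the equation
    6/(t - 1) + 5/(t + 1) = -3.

t = -3.8403 or t = 0.1736

Multiply both sides by (t - 1)(t + 1):
6(t + 1) + 5(t - 1) = -3(t - 1)(t + 1).
Expand and collect terms: -3t^2 - 11t + 2 = 0.
By the quadratic formula, t = (11 +/- sqrt(145)) / -6, so t ~= -3.8403 or t ~= 0.1736.
Neither value makes a denominator zero (t != 1, t != -1), so both are valid.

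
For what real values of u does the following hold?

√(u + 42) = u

Square both sides: u + 42 = (u)².
Expand and rearrange: u² - u - 42 = 0.
Solving gives u = 7 or u = -6.
Check each candidate in the original equation:
  u = 7: √(49) = 7, while u = 7 — valid.
  u = -6: √(36) = 6, while u = -6 — extraneous.

u = 7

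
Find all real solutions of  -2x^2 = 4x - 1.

x = -2.2247 or x = 0.2247

Rearrange to standard form: -2x^2 - 4x + 1 = 0.
Discriminant: (-4)^2 - 4*(-2)*1 = 24.
Quadratic formula: x = (4 +/- sqrt(24)) / (-4).
So x = -sqrt(6)/2 - 1 ~= -2.2247 or x = -1 + sqrt(6)/2 ~= 0.2247.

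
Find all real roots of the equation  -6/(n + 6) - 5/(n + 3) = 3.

n = -8.8054 or n = -3.8613

Multiply both sides by (n + 6)(n + 3):
-6(n + 3) - 5(n + 6) = 3(n + 6)(n + 3).
Expand and collect terms: 3n² + 38n + 102 = 0.
By the quadratic formula, n = (-38 ± √220) / 6, so n ≈ -3.8613 or n ≈ -8.8054.
Neither value makes a denominator zero (n ≠ -6, n ≠ -3), so both are valid.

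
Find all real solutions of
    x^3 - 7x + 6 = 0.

x = -3 or x = 1 or x = 2

Possible rational roots are divisors of 6. Testing x = 1 gives 0, so (x - 1) is a factor.
Divide: x^3 - 7x + 6 = (x - 1)(x^2 + x - 6).
Factor the quadratic: x = 2 or x = -3.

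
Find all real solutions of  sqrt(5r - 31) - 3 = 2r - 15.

Isolate the radical: sqrt(5r - 31) = 2r - 12.
Square both sides: 5r - 31 = (2r - 12)^2.
Expand and rearrange: 4r^2 - 53r + 175 = 0.
Solving gives r = 7 or r = 6.25.
Check each candidate in the original equation:
  r = 7: sqrt(4) = 2, while 2r - 12 = 2 — valid.
  r = 6.25: sqrt(0.25) = 0.5, while 2r - 12 = 0.5 — valid.

r = 6.25 or r = 7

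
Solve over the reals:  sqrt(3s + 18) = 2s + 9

Square both sides: 3s + 18 = (2s + 9)^2.
Expand and rearrange: 4s^2 + 33s + 63 = 0.
Solving gives s = -3 or s = -5.25.
Check each candidate in the original equation:
  s = -3: sqrt(9) = 3, while 2s + 9 = 3 — valid.
  s = -5.25: sqrt(2.25) = 1.5, while 2s + 9 = -1.5 — extraneous.

s = -3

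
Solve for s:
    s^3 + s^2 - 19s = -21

s = -5.3166 or s = 1.3166 or s = 3

Rearrange: s^3 + s^2 - 19s + 21 = 0.
Possible rational roots are divisors of 21. Testing s = 3 gives 0, so (s - 3) is a factor.
Divide: s^3 + s^2 - 19s + 21 = (s - 3)(s^2 + 4s - 7).
Apply the quadratic formula to s^2 + 4s - 7 = 0: s = (-4 +/- sqrt(44))/2, i.e. s ~= 1.3166 or s ~= -5.3166.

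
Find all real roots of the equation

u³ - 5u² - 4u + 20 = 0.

Possible rational roots are divisors of 20. Testing u = 2 gives 0, so (u - 2) is a factor.
Divide: u³ - 5u² - 4u + 20 = (u - 2)(u² - 3u - 10).
Factor the quadratic: u = 5 or u = -2.

u = -2 or u = 2 or u = 5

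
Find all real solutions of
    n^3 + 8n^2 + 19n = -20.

Rearrange: n^3 + 8n^2 + 19n + 20 = 0.
Possible rational roots are divisors of 20. Testing n = -5 gives 0, so (n + 5) is a factor.
Divide: n^3 + 8n^2 + 19n + 20 = (n + 5)(n^2 + 3n + 4).
The quadratic n^2 + 3n + 4 has discriminant -7 < 0, so no further real roots.

n = -5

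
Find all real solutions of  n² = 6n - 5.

n = 1 or n = 5

Bring every term to one side: n² - 6n + 5 = 0.
Factor: (n - 1)(n - 5) = 0.
So n = 1 or n = 5.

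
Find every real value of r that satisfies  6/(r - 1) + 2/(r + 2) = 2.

Multiply both sides by (r - 1)(r + 2):
6(r + 2) + 2(r - 1) = 2(r - 1)(r + 2).
Expand and collect terms: 2r² - 6r - 14 = 0.
By the quadratic formula, r = (6 ± √148) / 4, so r ≈ 4.5414 or r ≈ -1.5414.
Neither value makes a denominator zero (r ≠ 1, r ≠ -2), so both are valid.

r = -1.5414 or r = 4.5414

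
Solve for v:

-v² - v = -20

v = -5 or v = 4

Bring every term to one side: -v² - v + 20 = 0.
Factor: -1(v - 4)(v + 5) = 0.
So v = 4 or v = -5.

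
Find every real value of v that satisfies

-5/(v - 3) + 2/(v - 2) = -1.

Multiply both sides by (v - 3)(v - 2):
-5(v - 2) + 2(v - 3) = -(v - 3)(v - 2).
Expand and collect terms: -v^2 + 8v - 10 = 0.
By the quadratic formula, v = (-8 +/- sqrt(24)) / -2, so v ~= 1.5505 or v ~= 6.4495.
Neither value makes a denominator zero (v != 3, v != 2), so both are valid.

v = 1.5505 or v = 6.4495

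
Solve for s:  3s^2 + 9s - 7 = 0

s = -3.6409 or s = 0.6409

Discriminant: (9)^2 - 4*3*(-7) = 165.
Quadratic formula: s = (-9 +/- sqrt(165)) / 6.
So s = -3/2 + sqrt(165)/6 ~= 0.6409 or s = -sqrt(165)/6 - 3/2 ~= -3.6409.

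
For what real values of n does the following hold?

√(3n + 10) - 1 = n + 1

n = 2

Isolate the radical: √(3n + 10) = n + 2.
Square both sides: 3n + 10 = (n + 2)².
Expand and rearrange: n² + n - 6 = 0.
Solving gives n = 2 or n = -3.
Check each candidate in the original equation:
  n = 2: √(16) = 4, while n + 2 = 4 — valid.
  n = -3: √(1) = 1, while n + 2 = -1 — extraneous.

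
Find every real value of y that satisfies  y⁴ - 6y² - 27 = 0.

Let u = y². The equation becomes u² - 6u - 27 = 0.
Factor: (u + 3)(u - 9) = 0, so u = -3 or u = 9.
y² = -3 < 0 has no real solution.
y² = 9 gives y = ±3.

y = -3 or y = 3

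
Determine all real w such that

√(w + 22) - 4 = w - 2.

w = 3

Isolate the radical: √(w + 22) = w + 2.
Square both sides: w + 22 = (w + 2)².
Expand and rearrange: w² + 3w - 18 = 0.
Solving gives w = 3 or w = -6.
Check each candidate in the original equation:
  w = 3: √(25) = 5, while w + 2 = 5 — valid.
  w = -6: √(16) = 4, while w + 2 = -4 — extraneous.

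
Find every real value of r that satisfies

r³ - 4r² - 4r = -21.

r = -2.1926 or r = 3 or r = 3.1926

Rearrange: r³ - 4r² - 4r + 21 = 0.
Possible rational roots are divisors of 21. Testing r = 3 gives 0, so (r - 3) is a factor.
Divide: r³ - 4r² - 4r + 21 = (r - 3)(r² - r - 7).
Apply the quadratic formula to r² - r - 7 = 0: r = (1 ± √29)/2, i.e. r ≈ 3.1926 or r ≈ -2.1926.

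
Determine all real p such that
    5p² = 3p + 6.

p = -0.8358 or p = 1.4358

Rearrange to standard form: 5p² - 3p - 6 = 0.
Discriminant: (-3)² − 4·5·(-6) = 129.
Quadratic formula: p = (3 ± √129) / 10.
So p = 3/10 + √(129)/10 ≈ 1.4358 or p = 3/10 - √(129)/10 ≈ -0.8358.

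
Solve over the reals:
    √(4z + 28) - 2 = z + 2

z = 2

Isolate the radical: √(4z + 28) = z + 4.
Square both sides: 4z + 28 = (z + 4)².
Expand and rearrange: z² + 4z - 12 = 0.
Solving gives z = 2 or z = -6.
Check each candidate in the original equation:
  z = 2: √(36) = 6, while z + 4 = 6 — valid.
  z = -6: √(4) = 2, while z + 4 = -2 — extraneous.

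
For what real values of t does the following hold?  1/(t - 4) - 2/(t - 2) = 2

Multiply both sides by (t - 4)(t - 2):
(t - 2) - 2(t - 4) = 2(t - 4)(t - 2).
Expand and collect terms: 2t² - 11t + 10 = 0.
By the quadratic formula, t = (11 ± √41) / 4, so t ≈ 4.3508 or t ≈ 1.1492.
Neither value makes a denominator zero (t ≠ 4, t ≠ 2), so both are valid.

t = 1.1492 or t = 4.3508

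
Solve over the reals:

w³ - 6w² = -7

Rearrange: w³ - 6w² + 7 = 0.
Possible rational roots are divisors of 7. Testing w = -1 gives 0, so (w + 1) is a factor.
Divide: w³ - 6w² + 7 = (w + 1)(w² - 7w + 7).
Apply the quadratic formula to w² - 7w + 7 = 0: w = (7 ± √21)/2, i.e. w ≈ 5.7913 or w ≈ 1.2087.

w = -1 or w = 1.2087 or w = 5.7913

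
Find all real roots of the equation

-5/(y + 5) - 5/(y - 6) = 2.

y = -8.0415 or y = 4.0415

Multiply both sides by (y + 5)(y - 6):
-5(y - 6) - 5(y + 5) = 2(y + 5)(y - 6).
Expand and collect terms: 2y^2 + 8y - 65 = 0.
By the quadratic formula, y = (-8 +/- sqrt(584)) / 4, so y ~= 4.0415 or y ~= -8.0415.
Neither value makes a denominator zero (y != -5, y != 6), so both are valid.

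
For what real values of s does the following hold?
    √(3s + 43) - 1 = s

s = 7

Isolate the radical: √(3s + 43) = s + 1.
Square both sides: 3s + 43 = (s + 1)².
Expand and rearrange: s² - s - 42 = 0.
Solving gives s = 7 or s = -6.
Check each candidate in the original equation:
  s = 7: √(64) = 8, while s + 1 = 8 — valid.
  s = -6: √(25) = 5, while s + 1 = -5 — extraneous.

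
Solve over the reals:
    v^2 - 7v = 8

Bring every term to one side: v^2 - 7v - 8 = 0.
Factor: (v + 1)(v - 8) = 0.
So v = -1 or v = 8.

v = -1 or v = 8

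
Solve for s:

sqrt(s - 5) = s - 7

s = 9

Square both sides: s - 5 = (s - 7)^2.
Expand and rearrange: s^2 - 15s + 54 = 0.
Solving gives s = 9 or s = 6.
Check each candidate in the original equation:
  s = 9: sqrt(4) = 2, while s - 7 = 2 — valid.
  s = 6: sqrt(1) = 1, while s - 7 = -1 — extraneous.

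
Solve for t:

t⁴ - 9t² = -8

t = -2.8284 or t = -1 or t = 1 or t = 2.8284

Let u = t². The equation becomes u² - 9u + 8 = 0.
Factor: (u - 1)(u - 8) = 0, so u = 1 or u = 8.
t² = 1 gives t = ±1.
t² = 8 gives t = ±2·√(2) ≈ ±2.8284.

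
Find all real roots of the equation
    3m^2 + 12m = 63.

Bring every term to one side: 3m^2 + 12m - 63 = 0.
Factor: 3(m + 7)(m - 3) = 0.
So m = -7 or m = 3.

m = -7 or m = 3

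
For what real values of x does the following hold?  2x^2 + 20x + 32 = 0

Factor: 2(x + 8)(x + 2) = 0.
So x = -8 or x = -2.

x = -8 or x = -2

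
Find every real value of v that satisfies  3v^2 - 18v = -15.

v = 1 or v = 5

Bring every term to one side: 3v^2 - 18v + 15 = 0.
Factor: 3(v - 1)(v - 5) = 0.
So v = 1 or v = 5.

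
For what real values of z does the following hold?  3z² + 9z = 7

Rearrange to standard form: 3z² + 9z - 7 = 0.
Discriminant: (9)² − 4·3·(-7) = 165.
Quadratic formula: z = (-9 ± √165) / 6.
So z = -3/2 + √(165)/6 ≈ 0.6409 or z = -√(165)/6 - 3/2 ≈ -3.6409.

z = -3.6409 or z = 0.6409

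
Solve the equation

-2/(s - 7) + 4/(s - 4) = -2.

Multiply both sides by (s - 7)(s - 4):
-2(s - 4) + 4(s - 7) = -2(s - 7)(s - 4).
Expand and collect terms: -2s^2 + 20s - 36 = 0.
By the quadratic formula, s = (-20 +/- sqrt(112)) / -4, so s ~= 2.3542 or s ~= 7.6458.
Neither value makes a denominator zero (s != 7, s != 4), so both are valid.

s = 2.3542 or s = 7.6458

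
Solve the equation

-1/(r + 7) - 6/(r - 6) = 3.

Multiply both sides by (r + 7)(r - 6):
-(r - 6) - 6(r + 7) = 3(r + 7)(r - 6).
Expand and collect terms: 3r² + 10r - 90 = 0.
By the quadratic formula, r = (-10 ± √1180) / 6, so r ≈ 4.0585 or r ≈ -7.3919.
Neither value makes a denominator zero (r ≠ -7, r ≠ 6), so both are valid.

r = -7.3919 or r = 4.0585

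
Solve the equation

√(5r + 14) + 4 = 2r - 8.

r = 10

Isolate the radical: √(5r + 14) = 2r - 12.
Square both sides: 5r + 14 = (2r - 12)².
Expand and rearrange: 4r² - 53r + 130 = 0.
Solving gives r = 10 or r = 3.25.
Check each candidate in the original equation:
  r = 10: √(64) = 8, while 2r - 12 = 8 — valid.
  r = 3.25: √(30.25) = 5.5, while 2r - 12 = -5.5 — extraneous.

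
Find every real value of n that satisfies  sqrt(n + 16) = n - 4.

Square both sides: n + 16 = (n - 4)^2.
Expand and rearrange: n^2 - 9n = 0.
Solving gives n = 9 or n = 0.
Check each candidate in the original equation:
  n = 9: sqrt(25) = 5, while n - 4 = 5 — valid.
  n = 0: sqrt(16) = 4, while n - 4 = -4 — extraneous.

n = 9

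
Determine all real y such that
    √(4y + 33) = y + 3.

y = 4

Square both sides: 4y + 33 = (y + 3)².
Expand and rearrange: y² + 2y - 24 = 0.
Solving gives y = 4 or y = -6.
Check each candidate in the original equation:
  y = 4: √(49) = 7, while y + 3 = 7 — valid.
  y = -6: √(9) = 3, while y + 3 = -3 — extraneous.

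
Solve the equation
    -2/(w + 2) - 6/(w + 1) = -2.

Multiply both sides by (w + 2)(w + 1):
-2(w + 1) - 6(w + 2) = -2(w + 2)(w + 1).
Expand and collect terms: -2w^2 + 2w + 10 = 0.
By the quadratic formula, w = (-2 +/- sqrt(84)) / -4, so w ~= -1.7913 or w ~= 2.7913.
Neither value makes a denominator zero (w != -2, w != -1), so both are valid.

w = -1.7913 or w = 2.7913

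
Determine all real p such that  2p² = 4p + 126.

p = -7 or p = 9

Bring every term to one side: 2p² - 4p - 126 = 0.
Factor: 2(p + 7)(p - 9) = 0.
So p = -7 or p = 9.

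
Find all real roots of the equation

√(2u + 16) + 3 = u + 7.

u = 0

Isolate the radical: √(2u + 16) = u + 4.
Square both sides: 2u + 16 = (u + 4)².
Expand and rearrange: u² + 6u = 0.
Solving gives u = 0 or u = -6.
Check each candidate in the original equation:
  u = 0: √(16) = 4, while u + 4 = 4 — valid.
  u = -6: √(4) = 2, while u + 4 = -2 — extraneous.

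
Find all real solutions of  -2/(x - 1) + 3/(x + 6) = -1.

x = -8.4772 or x = 2.4772

Multiply both sides by (x - 1)(x + 6):
-2(x + 6) + 3(x - 1) = -(x - 1)(x + 6).
Expand and collect terms: -x^2 - 6x + 21 = 0.
By the quadratic formula, x = (6 +/- sqrt(120)) / -2, so x ~= -8.4772 or x ~= 2.4772.
Neither value makes a denominator zero (x != 1, x != -6), so both are valid.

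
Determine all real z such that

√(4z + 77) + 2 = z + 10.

Isolate the radical: √(4z + 77) = z + 8.
Square both sides: 4z + 77 = (z + 8)².
Expand and rearrange: z² + 12z - 13 = 0.
Solving gives z = 1 or z = -13.
Check each candidate in the original equation:
  z = 1: √(81) = 9, while z + 8 = 9 — valid.
  z = -13: √(25) = 5, while z + 8 = -5 — extraneous.

z = 1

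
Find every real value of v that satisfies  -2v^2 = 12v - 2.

v = -6.1623 or v = 0.1623

Rearrange to standard form: -2v^2 - 12v + 2 = 0.
Discriminant: (-12)^2 - 4*(-2)*2 = 160.
Quadratic formula: v = (12 +/- sqrt(160)) / (-4).
So v = -sqrt(10) - 3 ~= -6.1623 or v = -3 + sqrt(10) ~= 0.1623.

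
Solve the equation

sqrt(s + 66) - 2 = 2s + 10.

Isolate the radical: sqrt(s + 66) = 2s + 12.
Square both sides: s + 66 = (2s + 12)^2.
Expand and rearrange: 4s^2 + 47s + 78 = 0.
Solving gives s = -2 or s = -9.75.
Check each candidate in the original equation:
  s = -2: sqrt(64) = 8, while 2s + 12 = 8 — valid.
  s = -9.75: sqrt(56.25) = 7.5, while 2s + 12 = -7.5 — extraneous.

s = -2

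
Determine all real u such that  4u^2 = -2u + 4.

u = -1.2808 or u = 0.7808

Rearrange to standard form: 4u^2 + 2u - 4 = 0.
Discriminant: (2)^2 - 4*4*(-4) = 68.
Quadratic formula: u = (-2 +/- sqrt(68)) / 8.
So u = -1/4 + sqrt(17)/4 ~= 0.7808 or u = -sqrt(17)/4 - 1/4 ~= -1.2808.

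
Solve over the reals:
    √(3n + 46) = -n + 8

n = 1

Square both sides: 3n + 46 = (-n + 8)².
Expand and rearrange: n² - 19n + 18 = 0.
Solving gives n = 18 or n = 1.
Check each candidate in the original equation:
  n = 18: √(100) = 10, while -n + 8 = -10 — extraneous.
  n = 1: √(49) = 7, while -n + 8 = 7 — valid.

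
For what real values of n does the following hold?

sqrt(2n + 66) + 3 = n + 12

n = -1

Isolate the radical: sqrt(2n + 66) = n + 9.
Square both sides: 2n + 66 = (n + 9)^2.
Expand and rearrange: n^2 + 16n + 15 = 0.
Solving gives n = -1 or n = -15.
Check each candidate in the original equation:
  n = -1: sqrt(64) = 8, while n + 9 = 8 — valid.
  n = -15: sqrt(36) = 6, while n + 9 = -6 — extraneous.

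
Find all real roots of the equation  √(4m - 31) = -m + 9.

Square both sides: 4m - 31 = (-m + 9)².
Expand and rearrange: m² - 22m + 112 = 0.
Solving gives m = 14 or m = 8.
Check each candidate in the original equation:
  m = 14: √(25) = 5, while -m + 9 = -5 — extraneous.
  m = 8: √(1) = 1, while -m + 9 = 1 — valid.

m = 8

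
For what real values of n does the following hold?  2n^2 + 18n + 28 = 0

n = -7 or n = -2

Factor: 2(n + 7)(n + 2) = 0.
So n = -7 or n = -2.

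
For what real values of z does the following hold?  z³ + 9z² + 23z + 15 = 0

z = -5 or z = -3 or z = -1

Possible rational roots are divisors of 15. Testing z = -3 gives 0, so (z + 3) is a factor.
Divide: z³ + 9z² + 23z + 15 = (z + 3)(z² + 6z + 5).
Factor the quadratic: z = -1 or z = -5.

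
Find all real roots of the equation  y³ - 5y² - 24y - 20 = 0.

y = -2 or y = -1.217 or y = 8.217

Possible rational roots are divisors of -20. Testing y = -2 gives 0, so (y + 2) is a factor.
Divide: y³ - 5y² - 24y - 20 = (y + 2)(y² - 7y - 10).
Apply the quadratic formula to y² - 7y - 10 = 0: y = (7 ± √89)/2, i.e. y ≈ 8.217 or y ≈ -1.217.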